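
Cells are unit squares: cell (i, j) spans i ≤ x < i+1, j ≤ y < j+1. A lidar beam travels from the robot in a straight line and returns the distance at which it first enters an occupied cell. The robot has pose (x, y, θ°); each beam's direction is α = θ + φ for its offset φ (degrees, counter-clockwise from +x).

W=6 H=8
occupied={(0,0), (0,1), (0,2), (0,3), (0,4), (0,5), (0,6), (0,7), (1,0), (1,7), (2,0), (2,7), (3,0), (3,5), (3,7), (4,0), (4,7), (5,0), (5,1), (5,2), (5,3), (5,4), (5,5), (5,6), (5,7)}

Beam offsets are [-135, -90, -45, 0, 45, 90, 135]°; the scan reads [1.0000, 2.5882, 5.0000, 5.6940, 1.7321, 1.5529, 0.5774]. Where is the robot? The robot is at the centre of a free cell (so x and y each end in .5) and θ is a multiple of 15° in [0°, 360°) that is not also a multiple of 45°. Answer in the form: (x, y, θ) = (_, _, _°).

The pose lattice has 23·16 = 368 candidates. Test each by forward raycasting.
  (3.5, 3.5, 300°): beam 1 = 2.5882 ≠ 1.0000 ✗
  (4.5, 5.5, 30°): beam 1 = 4.6587 ≠ 1.0000 ✗
  (1.5, 2.5, 255°): beam 2 = 0.5176 ≠ 2.5882 ✗
  (3.5, 2.5, 105°): beam 1 = 1.7321 ≠ 1.0000 ✗
  …
  (2.5, 1.5, 105°): r_1=1.0000, r_2=2.5882, r_3=5.0000, r_4=5.6940, r_5=1.7321, r_6=1.5529, r_7=0.5774 — all match ✓
No second candidate reproduces the full scan.

(x, y, θ) = (2.5, 1.5, 105°)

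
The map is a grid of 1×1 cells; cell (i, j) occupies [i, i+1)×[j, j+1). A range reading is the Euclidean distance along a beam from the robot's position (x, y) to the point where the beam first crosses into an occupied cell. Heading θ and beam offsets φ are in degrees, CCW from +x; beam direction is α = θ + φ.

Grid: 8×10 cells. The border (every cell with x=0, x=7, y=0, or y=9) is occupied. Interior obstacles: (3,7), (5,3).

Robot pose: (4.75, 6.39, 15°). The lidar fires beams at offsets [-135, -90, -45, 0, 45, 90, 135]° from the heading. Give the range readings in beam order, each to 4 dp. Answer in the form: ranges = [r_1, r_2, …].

beam 1: φ=-135°, α=240°
  d=(-0.5000,-0.8660)  start (4,6)  tX=1.5000 tY=0.4503  stride 1/|dx|=2.0000 1/|dy|=1.1547
    cross y-line → (4,5), t=0.4503
    cross x-line → (3,5), t=1.5000
    cross y-line → (3,4), t=1.6050
    cross y-line → (3,3), t=2.7597
    cross x-line → (2,3), t=3.5000
    cross y-line → (2,2), t=3.9144
    cross y-line → (2,1), t=5.0691
    cross x-line → (1,1), t=5.5000
    cross y-line → (1,0), t=6.2238 (wall)
  → r_1 = 6.2238
beam 2: φ=-90°, α=285°
  d=(0.2588,-0.9659)  start (4,6)  tX=0.9659 tY=0.4038  stride 1/|dx|=3.8637 1/|dy|=1.0353
    cross y-line → (4,5), t=0.4038
    cross x-line → (5,5), t=0.9659
    cross y-line → (5,4), t=1.4390
    cross y-line → (5,3), t=2.4743 (wall)
  → r_2 = 2.4743
beam 3: φ=-45°, α=330°
  d=(0.8660,-0.5000)  start (4,6)  tX=0.2887 tY=0.7800  stride 1/|dx|=1.1547 1/|dy|=2.0000
    cross x-line → (5,6), t=0.2887
    cross y-line → (5,5), t=0.7800
    cross x-line → (6,5), t=1.4434
    cross x-line → (7,5), t=2.5981 (wall)
  → r_3 = 2.5981
beam 4: φ=0°, α=15°
  d=(0.9659,0.2588)  start (4,6)  tX=0.2588 tY=2.3569  stride 1/|dx|=1.0353 1/|dy|=3.8637
    cross x-line → (5,6), t=0.2588
    cross x-line → (6,6), t=1.2941
    cross x-line → (7,6), t=2.3294 (wall)
  → r_4 = 2.3294
beam 5: φ=45°, α=60°
  d=(0.5000,0.8660)  start (4,6)  tX=0.5000 tY=0.7044  stride 1/|dx|=2.0000 1/|dy|=1.1547
    cross x-line → (5,6), t=0.5000
    cross y-line → (5,7), t=0.7044
    cross y-line → (5,8), t=1.8591
    cross x-line → (6,8), t=2.5000
    cross y-line → (6,9), t=3.0138 (wall)
  → r_5 = 3.0138
beam 6: φ=90°, α=105°
  d=(-0.2588,0.9659)  start (4,6)  tX=2.8978 tY=0.6315  stride 1/|dx|=3.8637 1/|dy|=1.0353
    cross y-line → (4,7), t=0.6315
    cross y-line → (4,8), t=1.6668
    cross y-line → (4,9), t=2.7021 (wall)
  → r_6 = 2.7021
beam 7: φ=135°, α=150°
  d=(-0.8660,0.5000)  start (4,6)  tX=0.8660 tY=1.2200  stride 1/|dx|=1.1547 1/|dy|=2.0000
    cross x-line → (3,6), t=0.8660
    cross y-line → (3,7), t=1.2200 (wall)
  → r_7 = 1.2200

ranges = [6.2238, 2.4743, 2.5981, 2.3294, 3.0138, 2.7021, 1.2200]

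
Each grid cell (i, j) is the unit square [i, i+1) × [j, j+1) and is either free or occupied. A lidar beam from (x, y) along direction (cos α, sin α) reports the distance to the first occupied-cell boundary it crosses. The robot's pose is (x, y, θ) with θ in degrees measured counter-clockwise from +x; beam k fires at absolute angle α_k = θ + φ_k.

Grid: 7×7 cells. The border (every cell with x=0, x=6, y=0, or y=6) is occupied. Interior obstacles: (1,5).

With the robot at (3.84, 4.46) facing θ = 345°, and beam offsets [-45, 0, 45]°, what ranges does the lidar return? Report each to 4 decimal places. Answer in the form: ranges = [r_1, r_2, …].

ranges = [3.9953, 2.2362, 2.4942]

beam 1: φ=-45°, α=300°
  d=(0.5000,-0.8660)  start (3,4)  tX=0.3200 tY=0.5312  stride 1/|dx|=2.0000 1/|dy|=1.1547
    cross x-line → (4,4), t=0.3200
    cross y-line → (4,3), t=0.5312
    cross y-line → (4,2), t=1.6859
    cross x-line → (5,2), t=2.3200
    cross y-line → (5,1), t=2.8406
    cross y-line → (5,0), t=3.9953 (wall)
  → r_1 = 3.9953
beam 2: φ=0°, α=345°
  d=(0.9659,-0.2588)  start (3,4)  tX=0.1656 tY=1.7773  stride 1/|dx|=1.0353 1/|dy|=3.8637
    cross x-line → (4,4), t=0.1656
    cross x-line → (5,4), t=1.2009
    cross y-line → (5,3), t=1.7773
    cross x-line → (6,3), t=2.2362 (wall)
  → r_2 = 2.2362
beam 3: φ=45°, α=30°
  d=(0.8660,0.5000)  start (3,4)  tX=0.1848 tY=1.0800  stride 1/|dx|=1.1547 1/|dy|=2.0000
    cross x-line → (4,4), t=0.1848
    cross y-line → (4,5), t=1.0800
    cross x-line → (5,5), t=1.3395
    cross x-line → (6,5), t=2.4942 (wall)
  → r_3 = 2.4942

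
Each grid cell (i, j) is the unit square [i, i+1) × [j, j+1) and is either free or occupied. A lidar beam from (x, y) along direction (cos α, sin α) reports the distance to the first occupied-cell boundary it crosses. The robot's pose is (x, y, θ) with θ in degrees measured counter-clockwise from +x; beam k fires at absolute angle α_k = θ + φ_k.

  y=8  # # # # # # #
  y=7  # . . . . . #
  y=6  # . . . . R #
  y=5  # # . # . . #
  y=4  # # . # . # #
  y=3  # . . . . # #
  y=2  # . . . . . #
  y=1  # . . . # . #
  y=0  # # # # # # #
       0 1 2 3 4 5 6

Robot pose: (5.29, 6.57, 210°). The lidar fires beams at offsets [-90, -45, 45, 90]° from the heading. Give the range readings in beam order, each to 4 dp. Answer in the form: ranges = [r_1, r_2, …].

ranges = [1.6512, 4.4413, 4.7312, 1.4200]

beam 1: φ=-90°, α=120°
  cosα=-0.5000 sinα=0.8660 | (5,6) | tMaxX 0.5800 tMaxY 0.4965 | tΔX 2.0000 tΔY 1.1547
    t=0.4965 [y] (5,7)
    t=0.5800 [x] (4,7)
    t=1.6512 [y] (4,8) — stop
  → r_1 = 1.6512
beam 2: φ=-45°, α=165°
  cosα=-0.9659 sinα=0.2588 | (5,6) | tMaxX 0.3002 tMaxY 1.6614 | tΔX 1.0353 tΔY 3.8637
    t=0.3002 [x] (4,6)
    t=1.3355 [x] (3,6)
    t=1.6614 [y] (3,7)
    t=2.3708 [x] (2,7)
    t=3.4061 [x] (1,7)
    t=4.4413 [x] (0,7) — stop
  → r_2 = 4.4413
beam 3: φ=45°, α=255°
  cosα=-0.2588 sinα=-0.9659 | (5,6) | tMaxX 1.1205 tMaxY 0.5901 | tΔX 3.8637 tΔY 1.0353
    t=0.5901 [y] (5,5)
    t=1.1205 [x] (4,5)
    t=1.6254 [y] (4,4)
    t=2.6607 [y] (4,3)
    t=3.6959 [y] (4,2)
    t=4.7312 [y] (4,1) — stop
  → r_3 = 4.7312
beam 4: φ=90°, α=300°
  cosα=0.5000 sinα=-0.8660 | (5,6) | tMaxX 1.4200 tMaxY 0.6582 | tΔX 2.0000 tΔY 1.1547
    t=0.6582 [y] (5,5)
    t=1.4200 [x] (6,5) — stop
  → r_4 = 1.4200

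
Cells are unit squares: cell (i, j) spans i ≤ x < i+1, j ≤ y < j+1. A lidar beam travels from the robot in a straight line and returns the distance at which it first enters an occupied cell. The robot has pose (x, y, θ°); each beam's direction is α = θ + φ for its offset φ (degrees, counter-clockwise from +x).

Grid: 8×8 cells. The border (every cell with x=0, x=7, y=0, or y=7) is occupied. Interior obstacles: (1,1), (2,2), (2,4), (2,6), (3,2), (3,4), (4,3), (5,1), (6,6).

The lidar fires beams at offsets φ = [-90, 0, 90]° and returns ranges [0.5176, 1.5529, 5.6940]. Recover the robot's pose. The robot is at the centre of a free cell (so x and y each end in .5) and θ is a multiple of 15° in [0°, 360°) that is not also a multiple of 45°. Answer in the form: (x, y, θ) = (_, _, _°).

(x, y, θ) = (6.5, 4.5, 75°)

Candidates: 27 free-cell centres × 16 headings = 432 poses. Raycast each; keep the one whose scan matches to 4 dp.
  (2.5, 5.5, 300°): beam 1 = 1.7321 ≠ 0.5176 ✗
  (5.5, 6.5, 15°): beam 1 = 5.6940 ≠ 0.5176 ✗
  (3.5, 6.5, 300°): beam 1 = 0.5774 ≠ 0.5176 ✗
  (6.5, 1.5, 120°): beam 1 = 0.5774 ≠ 0.5176 ✗
  (4.5, 5.5, 285°): beam 1 = 1.9319 ≠ 0.5176 ✗
  …
  (6.5, 4.5, 75°): r_1=0.5176, r_2=1.5529, r_3=5.6940 — all match ✓
Only this pose fits every beam.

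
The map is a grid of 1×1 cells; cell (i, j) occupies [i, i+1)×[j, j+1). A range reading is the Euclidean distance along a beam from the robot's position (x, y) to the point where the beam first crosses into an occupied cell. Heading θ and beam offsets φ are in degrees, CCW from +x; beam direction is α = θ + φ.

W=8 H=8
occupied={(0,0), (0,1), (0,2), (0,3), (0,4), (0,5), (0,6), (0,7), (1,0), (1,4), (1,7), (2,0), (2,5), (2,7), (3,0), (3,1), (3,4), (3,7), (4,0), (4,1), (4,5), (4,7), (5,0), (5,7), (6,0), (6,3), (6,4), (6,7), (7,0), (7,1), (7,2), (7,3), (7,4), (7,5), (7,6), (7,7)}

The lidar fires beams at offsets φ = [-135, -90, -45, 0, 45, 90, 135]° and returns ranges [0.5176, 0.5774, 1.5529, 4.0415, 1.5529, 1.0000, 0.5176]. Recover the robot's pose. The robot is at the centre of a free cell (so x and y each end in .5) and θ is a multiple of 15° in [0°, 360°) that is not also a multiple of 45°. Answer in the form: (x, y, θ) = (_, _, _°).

The pose lattice has 28·16 = 448 candidates. Test each by forward raycasting.
  (2.5, 4.5, 195°): beam 1 = 0.5774 ≠ 0.5176 ✗
  (6.5, 1.5, 195°): beam 1 = 1.0000 ≠ 0.5176 ✗
  (2.5, 6.5, 255°): beam 1 = 0.5774 ≠ 0.5176 ✗
  (6.5, 5.5, 15°): beam 1 = 0.5774 ≠ 0.5176 ✗
  (1.5, 5.5, 15°): beam 1 = 0.5774 ≠ 0.5176 ✗
  …
  (6.5, 1.5, 120°): r_1=0.5176, r_2=0.5774, r_3=1.5529, r_4=4.0415, r_5=1.5529, r_6=1.0000, r_7=0.5176 — all match ✓
Only this pose fits every beam.

(x, y, θ) = (6.5, 1.5, 120°)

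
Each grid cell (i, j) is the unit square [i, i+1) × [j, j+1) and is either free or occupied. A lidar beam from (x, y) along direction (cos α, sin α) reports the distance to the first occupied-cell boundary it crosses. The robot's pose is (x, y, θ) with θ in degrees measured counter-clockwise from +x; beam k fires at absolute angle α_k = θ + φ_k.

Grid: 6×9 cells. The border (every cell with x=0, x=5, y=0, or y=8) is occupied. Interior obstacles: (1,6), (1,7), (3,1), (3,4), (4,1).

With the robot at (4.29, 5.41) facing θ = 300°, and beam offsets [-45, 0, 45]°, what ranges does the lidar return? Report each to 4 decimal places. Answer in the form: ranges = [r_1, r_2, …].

beam 1: φ=-45°, α=255°
  cosα=-0.2588 sinα=-0.9659 | (4,5) | tMaxX 1.1205 tMaxY 0.4245 | tΔX 3.8637 tΔY 1.0353
    t=0.4245 [y] (4,4)
    t=1.1205 [x] (3,4) — stop
  → r_1 = 1.1205
beam 2: φ=0°, α=300°
  cosα=0.5000 sinα=-0.8660 | (4,5) | tMaxX 1.4200 tMaxY 0.4734 | tΔX 2.0000 tΔY 1.1547
    t=0.4734 [y] (4,4)
    t=1.4200 [x] (5,4) — stop
  → r_2 = 1.4200
beam 3: φ=45°, α=345°
  cosα=0.9659 sinα=-0.2588 | (4,5) | tMaxX 0.7350 tMaxY 1.5841 | tΔX 1.0353 tΔY 3.8637
    t=0.7350 [x] (5,5) — stop
  → r_3 = 0.7350

ranges = [1.1205, 1.4200, 0.7350]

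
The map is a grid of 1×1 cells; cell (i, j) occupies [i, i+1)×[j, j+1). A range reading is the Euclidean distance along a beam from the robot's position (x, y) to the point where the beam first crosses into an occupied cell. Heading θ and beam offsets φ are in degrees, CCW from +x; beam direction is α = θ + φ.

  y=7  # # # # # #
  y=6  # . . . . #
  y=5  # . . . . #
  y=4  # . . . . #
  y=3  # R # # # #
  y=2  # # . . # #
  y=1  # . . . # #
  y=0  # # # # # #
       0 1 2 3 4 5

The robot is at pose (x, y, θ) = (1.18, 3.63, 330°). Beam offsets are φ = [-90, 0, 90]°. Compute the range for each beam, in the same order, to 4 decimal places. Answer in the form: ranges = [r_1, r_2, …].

ranges = [0.3600, 0.9469, 3.8913]

beam 1: φ=-90°, α=240°
  cosα=-0.5000 sinα=-0.8660 | (1,3) | tMaxX 0.3600 tMaxY 0.7275 | tΔX 2.0000 tΔY 1.1547
    t=0.3600 [x] (0,3) — stop
  → r_1 = 0.3600
beam 2: φ=0°, α=330°
  cosα=0.8660 sinα=-0.5000 | (1,3) | tMaxX 0.9469 tMaxY 1.2600 | tΔX 1.1547 tΔY 2.0000
    t=0.9469 [x] (2,3) — stop
  → r_2 = 0.9469
beam 3: φ=90°, α=60°
  cosα=0.5000 sinα=0.8660 | (1,3) | tMaxX 1.6400 tMaxY 0.4272 | tΔX 2.0000 tΔY 1.1547
    t=0.4272 [y] (1,4)
    t=1.5819 [y] (1,5)
    t=1.6400 [x] (2,5)
    t=2.7366 [y] (2,6)
    t=3.6400 [x] (3,6)
    t=3.8913 [y] (3,7) — stop
  → r_3 = 3.8913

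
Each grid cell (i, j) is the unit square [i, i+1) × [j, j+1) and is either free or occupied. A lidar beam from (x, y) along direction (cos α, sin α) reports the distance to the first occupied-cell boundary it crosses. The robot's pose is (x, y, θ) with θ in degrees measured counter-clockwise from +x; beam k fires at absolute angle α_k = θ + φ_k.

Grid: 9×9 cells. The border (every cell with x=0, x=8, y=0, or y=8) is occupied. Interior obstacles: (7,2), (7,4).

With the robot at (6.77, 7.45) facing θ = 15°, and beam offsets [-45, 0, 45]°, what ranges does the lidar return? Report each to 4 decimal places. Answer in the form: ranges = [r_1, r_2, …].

beam 1: φ=-45°, α=330°
  direction (0.8660, -0.5000); cell (6,7); t to first gridline: x 0.2656, y 0.9000 (then +1.1547 / +2.0000)
    (7,7) via x @ 0.2656
    (7,6) via y @ 0.9000
    (8,6) via x @ 1.4203  # hit
  → r_1 = 1.4203
beam 2: φ=0°, α=15°
  direction (0.9659, 0.2588); cell (6,7); t to first gridline: x 0.2381, y 2.1250 (then +1.0353 / +3.8637)
    (7,7) via x @ 0.2381
    (8,7) via x @ 1.2734  # hit
  → r_2 = 1.2734
beam 3: φ=45°, α=60°
  direction (0.5000, 0.8660); cell (6,7); t to first gridline: x 0.4600, y 0.6351 (then +2.0000 / +1.1547)
    (7,7) via x @ 0.4600
    (7,8) via y @ 0.6351  # hit
  → r_3 = 0.6351

ranges = [1.4203, 1.2734, 0.6351]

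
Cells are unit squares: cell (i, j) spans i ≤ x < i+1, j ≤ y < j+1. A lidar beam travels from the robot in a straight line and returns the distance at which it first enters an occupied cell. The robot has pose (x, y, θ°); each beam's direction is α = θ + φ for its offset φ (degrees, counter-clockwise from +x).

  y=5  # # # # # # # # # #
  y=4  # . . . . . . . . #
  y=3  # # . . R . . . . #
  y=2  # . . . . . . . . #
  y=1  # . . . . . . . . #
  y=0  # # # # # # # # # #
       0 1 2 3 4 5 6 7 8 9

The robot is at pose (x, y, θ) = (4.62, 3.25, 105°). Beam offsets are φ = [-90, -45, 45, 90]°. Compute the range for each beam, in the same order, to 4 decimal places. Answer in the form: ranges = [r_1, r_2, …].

ranges = [4.5345, 2.0207, 3.5000, 3.7477]

beam 1: φ=-90°, α=15°
  dir = (cos 15°, sin 15°) = (0.9659, 0.2588); from cell (4,3)
  next x-line at t=0.3934, next y-line at t=2.8978; Δt_x=1.0353, Δt_y=3.8637
    x: enter (5,3) at t=0.3934
    x: enter (6,3) at t=1.4287
    x: enter (7,3) at t=2.4640
    y: enter (7,4) at t=2.8978
    x: enter (8,4) at t=3.4992
    x: enter (9,4) at t=4.5345 ← occupied
  → r_1 = 4.5345
beam 2: φ=-45°, α=60°
  dir = (cos 60°, sin 60°) = (0.5000, 0.8660); from cell (4,3)
  next x-line at t=0.7600, next y-line at t=0.8660; Δt_x=2.0000, Δt_y=1.1547
    x: enter (5,3) at t=0.7600
    y: enter (5,4) at t=0.8660
    y: enter (5,5) at t=2.0207 ← occupied
  → r_2 = 2.0207
beam 3: φ=45°, α=150°
  dir = (cos 150°, sin 150°) = (-0.8660, 0.5000); from cell (4,3)
  next x-line at t=0.7159, next y-line at t=1.5000; Δt_x=1.1547, Δt_y=2.0000
    x: enter (3,3) at t=0.7159
    y: enter (3,4) at t=1.5000
    x: enter (2,4) at t=1.8706
    x: enter (1,4) at t=3.0253
    y: enter (1,5) at t=3.5000 ← occupied
  → r_3 = 3.5000
beam 4: φ=90°, α=195°
  dir = (cos 195°, sin 195°) = (-0.9659, -0.2588); from cell (4,3)
  next x-line at t=0.6419, next y-line at t=0.9659; Δt_x=1.0353, Δt_y=3.8637
    x: enter (3,3) at t=0.6419
    y: enter (3,2) at t=0.9659
    x: enter (2,2) at t=1.6771
    x: enter (1,2) at t=2.7124
    x: enter (0,2) at t=3.7477 ← occupied
  → r_4 = 3.7477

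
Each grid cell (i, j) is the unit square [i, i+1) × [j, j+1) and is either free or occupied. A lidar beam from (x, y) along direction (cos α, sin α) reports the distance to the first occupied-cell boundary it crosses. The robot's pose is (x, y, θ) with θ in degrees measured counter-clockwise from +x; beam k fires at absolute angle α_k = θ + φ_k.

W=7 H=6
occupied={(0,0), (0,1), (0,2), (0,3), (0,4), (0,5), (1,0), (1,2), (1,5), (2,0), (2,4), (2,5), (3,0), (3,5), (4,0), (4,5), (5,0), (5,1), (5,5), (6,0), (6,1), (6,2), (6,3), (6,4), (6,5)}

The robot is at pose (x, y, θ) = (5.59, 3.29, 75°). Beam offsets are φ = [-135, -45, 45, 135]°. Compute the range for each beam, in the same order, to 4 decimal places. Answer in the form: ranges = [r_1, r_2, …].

ranges = [0.8200, 0.4734, 1.9745, 4.5800]

beam 1: φ=-135°, α=300°
  dir = (cos 300°, sin 300°) = (0.5000, -0.8660); from cell (5,3)
  next x-line at t=0.8200, next y-line at t=0.3349; Δt_x=2.0000, Δt_y=1.1547
    y: enter (5,2) at t=0.3349
    x: enter (6,2) at t=0.8200 ← occupied
  → r_1 = 0.8200
beam 2: φ=-45°, α=30°
  dir = (cos 30°, sin 30°) = (0.8660, 0.5000); from cell (5,3)
  next x-line at t=0.4734, next y-line at t=1.4200; Δt_x=1.1547, Δt_y=2.0000
    x: enter (6,3) at t=0.4734 ← occupied
  → r_2 = 0.4734
beam 3: φ=45°, α=120°
  dir = (cos 120°, sin 120°) = (-0.5000, 0.8660); from cell (5,3)
  next x-line at t=1.1800, next y-line at t=0.8198; Δt_x=2.0000, Δt_y=1.1547
    y: enter (5,4) at t=0.8198
    x: enter (4,4) at t=1.1800
    y: enter (4,5) at t=1.9745 ← occupied
  → r_3 = 1.9745
beam 4: φ=135°, α=210°
  dir = (cos 210°, sin 210°) = (-0.8660, -0.5000); from cell (5,3)
  next x-line at t=0.6813, next y-line at t=0.5800; Δt_x=1.1547, Δt_y=2.0000
    y: enter (5,2) at t=0.5800
    x: enter (4,2) at t=0.6813
    x: enter (3,2) at t=1.8360
    y: enter (3,1) at t=2.5800
    x: enter (2,1) at t=2.9907
    x: enter (1,1) at t=4.1454
    y: enter (1,0) at t=4.5800 ← occupied
  → r_4 = 4.5800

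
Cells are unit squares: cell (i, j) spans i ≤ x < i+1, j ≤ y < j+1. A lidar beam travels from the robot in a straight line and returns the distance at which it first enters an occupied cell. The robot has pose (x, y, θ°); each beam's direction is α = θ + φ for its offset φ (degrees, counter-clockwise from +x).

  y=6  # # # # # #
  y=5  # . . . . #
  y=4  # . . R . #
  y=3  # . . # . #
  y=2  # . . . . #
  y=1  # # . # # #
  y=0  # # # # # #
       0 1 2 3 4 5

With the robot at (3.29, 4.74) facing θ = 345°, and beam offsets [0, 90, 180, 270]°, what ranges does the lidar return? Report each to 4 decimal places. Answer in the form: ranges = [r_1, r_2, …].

beam 1: φ=0°, α=345°
  direction (0.9659, -0.2588); cell (3,4); t to first gridline: x 0.7350, y 2.8591 (then +1.0353 / +3.8637)
    (4,4) via x @ 0.7350
    (5,4) via x @ 1.7703  # hit
  → r_1 = 1.7703
beam 2: φ=90°, α=75°
  direction (0.2588, 0.9659); cell (3,4); t to first gridline: x 2.7432, y 0.2692 (then +3.8637 / +1.0353)
    (3,5) via y @ 0.2692
    (3,6) via y @ 1.3044  # hit
  → r_2 = 1.3044
beam 3: φ=180°, α=165°
  direction (-0.9659, 0.2588); cell (3,4); t to first gridline: x 0.3002, y 1.0046 (then +1.0353 / +3.8637)
    (2,4) via x @ 0.3002
    (2,5) via y @ 1.0046
    (1,5) via x @ 1.3355
    (0,5) via x @ 2.3708  # hit
  → r_3 = 2.3708
beam 4: φ=270°, α=255°
  direction (-0.2588, -0.9659); cell (3,4); t to first gridline: x 1.1205, y 0.7661 (then +3.8637 / +1.0353)
    (3,3) via y @ 0.7661  # hit
  → r_4 = 0.7661

ranges = [1.7703, 1.3044, 2.3708, 0.7661]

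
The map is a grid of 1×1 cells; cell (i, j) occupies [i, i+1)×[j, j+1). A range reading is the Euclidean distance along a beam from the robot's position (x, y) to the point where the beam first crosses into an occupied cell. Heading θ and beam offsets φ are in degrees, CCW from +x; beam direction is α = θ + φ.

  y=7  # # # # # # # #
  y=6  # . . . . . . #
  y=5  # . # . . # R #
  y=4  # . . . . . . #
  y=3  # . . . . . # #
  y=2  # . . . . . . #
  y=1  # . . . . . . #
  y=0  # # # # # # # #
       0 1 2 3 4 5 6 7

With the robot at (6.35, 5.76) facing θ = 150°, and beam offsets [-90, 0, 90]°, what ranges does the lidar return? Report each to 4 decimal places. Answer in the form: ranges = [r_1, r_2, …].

ranges = [1.3000, 0.4041, 0.7000]

beam 1: φ=-90°, α=60°
  dir = (cos 60°, sin 60°) = (0.5000, 0.8660); from cell (6,5)
  next x-line at t=1.3000, next y-line at t=0.2771; Δt_x=2.0000, Δt_y=1.1547
    y: enter (6,6) at t=0.2771
    x: enter (7,6) at t=1.3000 ← occupied
  → r_1 = 1.3000
beam 2: φ=0°, α=150°
  dir = (cos 150°, sin 150°) = (-0.8660, 0.5000); from cell (6,5)
  next x-line at t=0.4041, next y-line at t=0.4800; Δt_x=1.1547, Δt_y=2.0000
    x: enter (5,5) at t=0.4041 ← occupied
  → r_2 = 0.4041
beam 3: φ=90°, α=240°
  dir = (cos 240°, sin 240°) = (-0.5000, -0.8660); from cell (6,5)
  next x-line at t=0.7000, next y-line at t=0.8776; Δt_x=2.0000, Δt_y=1.1547
    x: enter (5,5) at t=0.7000 ← occupied
  → r_3 = 0.7000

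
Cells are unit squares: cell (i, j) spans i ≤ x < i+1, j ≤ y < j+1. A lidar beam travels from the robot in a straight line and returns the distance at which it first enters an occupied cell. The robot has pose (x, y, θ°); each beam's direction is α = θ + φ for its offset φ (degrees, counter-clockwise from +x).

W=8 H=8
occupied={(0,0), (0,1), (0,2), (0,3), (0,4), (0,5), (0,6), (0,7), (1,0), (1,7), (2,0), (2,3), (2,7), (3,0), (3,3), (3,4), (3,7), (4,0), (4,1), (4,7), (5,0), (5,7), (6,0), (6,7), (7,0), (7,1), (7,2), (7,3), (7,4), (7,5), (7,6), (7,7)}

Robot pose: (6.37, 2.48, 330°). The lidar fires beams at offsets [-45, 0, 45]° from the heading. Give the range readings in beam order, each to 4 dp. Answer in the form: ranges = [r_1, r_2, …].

beam 1: φ=-45°, α=285°
  d=(0.2588,-0.9659)  start (6,2)  tX=2.4341 tY=0.4969  stride 1/|dx|=3.8637 1/|dy|=1.0353
    cross y-line → (6,1), t=0.4969
    cross y-line → (6,0), t=1.5322 (wall)
  → r_1 = 1.5322
beam 2: φ=0°, α=330°
  d=(0.8660,-0.5000)  start (6,2)  tX=0.7275 tY=0.9600  stride 1/|dx|=1.1547 1/|dy|=2.0000
    cross x-line → (7,2), t=0.7275 (wall)
  → r_2 = 0.7275
beam 3: φ=45°, α=15°
  d=(0.9659,0.2588)  start (6,2)  tX=0.6522 tY=2.0091  stride 1/|dx|=1.0353 1/|dy|=3.8637
    cross x-line → (7,2), t=0.6522 (wall)
  → r_3 = 0.6522

ranges = [1.5322, 0.7275, 0.6522]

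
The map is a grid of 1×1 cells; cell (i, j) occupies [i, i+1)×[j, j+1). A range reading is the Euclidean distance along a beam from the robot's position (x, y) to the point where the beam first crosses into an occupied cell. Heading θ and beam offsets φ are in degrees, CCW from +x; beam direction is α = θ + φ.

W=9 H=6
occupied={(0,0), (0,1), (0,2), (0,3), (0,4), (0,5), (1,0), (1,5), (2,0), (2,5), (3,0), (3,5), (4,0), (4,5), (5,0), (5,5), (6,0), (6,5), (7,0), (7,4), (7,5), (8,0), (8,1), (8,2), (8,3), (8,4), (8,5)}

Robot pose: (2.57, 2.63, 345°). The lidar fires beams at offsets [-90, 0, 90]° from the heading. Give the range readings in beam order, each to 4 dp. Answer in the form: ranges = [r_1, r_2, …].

beam 1: φ=-90°, α=255°
  direction (-0.2588, -0.9659); cell (2,2); t to first gridline: x 2.2023, y 0.6522 (then +3.8637 / +1.0353)
    (2,1) via y @ 0.6522
    (2,0) via y @ 1.6875  # hit
  → r_1 = 1.6875
beam 2: φ=0°, α=345°
  direction (0.9659, -0.2588); cell (2,2); t to first gridline: x 0.4452, y 2.4341 (then +1.0353 / +3.8637)
    (3,2) via x @ 0.4452
    (4,2) via x @ 1.4804
    (4,1) via y @ 2.4341
    (5,1) via x @ 2.5157
    (6,1) via x @ 3.5510
    (7,1) via x @ 4.5863
    (8,1) via x @ 5.6215  # hit
  → r_2 = 5.6215
beam 3: φ=90°, α=75°
  direction (0.2588, 0.9659); cell (2,2); t to first gridline: x 1.6614, y 0.3831 (then +3.8637 / +1.0353)
    (2,3) via y @ 0.3831
    (2,4) via y @ 1.4183
    (3,4) via x @ 1.6614
    (3,5) via y @ 2.4536  # hit
  → r_3 = 2.4536

ranges = [1.6875, 5.6215, 2.4536]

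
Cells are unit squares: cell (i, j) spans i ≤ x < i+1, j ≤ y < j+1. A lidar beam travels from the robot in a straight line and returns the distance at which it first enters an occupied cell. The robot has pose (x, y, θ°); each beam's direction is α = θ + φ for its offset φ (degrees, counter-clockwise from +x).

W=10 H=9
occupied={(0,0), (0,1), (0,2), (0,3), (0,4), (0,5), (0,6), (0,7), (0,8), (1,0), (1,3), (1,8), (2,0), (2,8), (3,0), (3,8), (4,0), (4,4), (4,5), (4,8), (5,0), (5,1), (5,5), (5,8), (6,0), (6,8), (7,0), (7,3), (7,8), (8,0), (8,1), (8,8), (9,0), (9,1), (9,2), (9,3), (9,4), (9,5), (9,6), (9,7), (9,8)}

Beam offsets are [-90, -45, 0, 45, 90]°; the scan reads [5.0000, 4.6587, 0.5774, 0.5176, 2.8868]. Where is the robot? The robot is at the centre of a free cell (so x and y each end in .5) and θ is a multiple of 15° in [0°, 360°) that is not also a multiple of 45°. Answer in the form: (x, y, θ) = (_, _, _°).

(x, y, θ) = (3.5, 5.5, 330°)

The pose lattice has 49·16 = 784 candidates. Test each by forward raycasting.
  (1.5, 5.5, 240°): beam 1 = 0.5774 ≠ 5.0000 ✗
  (6.5, 5.5, 240°): beam 1 = 0.5774 ≠ 5.0000 ✗
  (8.5, 6.5, 150°): beam 1 = 1.0000 ≠ 5.0000 ✗
  (2.5, 2.5, 195°): beam 1 = 5.6940 ≠ 5.0000 ✗
  …
  (3.5, 5.5, 330°): r_1=5.0000, r_2=4.6587, r_3=0.5774, r_4=0.5176, r_5=2.8868 — all match ✓
Only this pose fits every beam.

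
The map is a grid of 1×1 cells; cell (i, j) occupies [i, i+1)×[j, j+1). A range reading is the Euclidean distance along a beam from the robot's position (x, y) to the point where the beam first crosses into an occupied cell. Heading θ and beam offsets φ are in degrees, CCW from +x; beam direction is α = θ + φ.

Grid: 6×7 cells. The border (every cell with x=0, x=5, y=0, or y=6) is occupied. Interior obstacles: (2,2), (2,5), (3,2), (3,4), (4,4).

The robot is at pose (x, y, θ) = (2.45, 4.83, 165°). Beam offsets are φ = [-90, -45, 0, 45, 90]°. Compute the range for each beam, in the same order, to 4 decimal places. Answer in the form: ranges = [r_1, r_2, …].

ranges = [0.1760, 0.1963, 1.5012, 1.6743, 3.9651]

beam 1: φ=-90°, α=75°
  direction (0.2588, 0.9659); cell (2,4); t to first gridline: x 2.1250, y 0.1760 (then +3.8637 / +1.0353)
    (2,5) via y @ 0.1760  # hit
  → r_1 = 0.1760
beam 2: φ=-45°, α=120°
  direction (-0.5000, 0.8660); cell (2,4); t to first gridline: x 0.9000, y 0.1963 (then +2.0000 / +1.1547)
    (2,5) via y @ 0.1963  # hit
  → r_2 = 0.1963
beam 3: φ=0°, α=165°
  direction (-0.9659, 0.2588); cell (2,4); t to first gridline: x 0.4659, y 0.6568 (then +1.0353 / +3.8637)
    (1,4) via x @ 0.4659
    (1,5) via y @ 0.6568
    (0,5) via x @ 1.5012  # hit
  → r_3 = 1.5012
beam 4: φ=45°, α=210°
  direction (-0.8660, -0.5000); cell (2,4); t to first gridline: x 0.5196, y 1.6600 (then +1.1547 / +2.0000)
    (1,4) via x @ 0.5196
    (1,3) via y @ 1.6600
    (0,3) via x @ 1.6743  # hit
  → r_4 = 1.6743
beam 5: φ=90°, α=255°
  direction (-0.2588, -0.9659); cell (2,4); t to first gridline: x 1.7387, y 0.8593 (then +3.8637 / +1.0353)
    (2,3) via y @ 0.8593
    (1,3) via x @ 1.7387
    (1,2) via y @ 1.8946
    (1,1) via y @ 2.9298
    (1,0) via y @ 3.9651  # hit
  → r_5 = 3.9651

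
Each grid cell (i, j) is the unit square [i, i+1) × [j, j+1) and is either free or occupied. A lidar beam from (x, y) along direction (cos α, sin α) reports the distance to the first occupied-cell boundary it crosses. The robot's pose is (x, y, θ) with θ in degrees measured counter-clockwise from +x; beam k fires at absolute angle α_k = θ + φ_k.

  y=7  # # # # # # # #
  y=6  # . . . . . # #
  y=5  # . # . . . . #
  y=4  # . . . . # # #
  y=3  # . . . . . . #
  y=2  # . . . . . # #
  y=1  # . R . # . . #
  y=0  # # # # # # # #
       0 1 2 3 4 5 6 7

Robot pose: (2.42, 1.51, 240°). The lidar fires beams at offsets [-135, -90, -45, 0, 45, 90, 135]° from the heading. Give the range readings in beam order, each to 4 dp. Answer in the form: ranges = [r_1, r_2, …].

beam 1: φ=-135°, α=105°
  d=(-0.2588,0.9659)  start (2,1)  tX=1.6228 tY=0.5073  stride 1/|dx|=3.8637 1/|dy|=1.0353
    cross y-line → (2,2), t=0.5073
    cross y-line → (2,3), t=1.5426
    cross x-line → (1,3), t=1.6228
    cross y-line → (1,4), t=2.5778
    cross y-line → (1,5), t=3.6131
    cross y-line → (1,6), t=4.6484
    cross x-line → (0,6), t=5.4865 (wall)
  → r_1 = 5.4865
beam 2: φ=-90°, α=150°
  d=(-0.8660,0.5000)  start (2,1)  tX=0.4850 tY=0.9800  stride 1/|dx|=1.1547 1/|dy|=2.0000
    cross x-line → (1,1), t=0.4850
    cross y-line → (1,2), t=0.9800
    cross x-line → (0,2), t=1.6397 (wall)
  → r_2 = 1.6397
beam 3: φ=-45°, α=195°
  d=(-0.9659,-0.2588)  start (2,1)  tX=0.4348 tY=1.9705  stride 1/|dx|=1.0353 1/|dy|=3.8637
    cross x-line → (1,1), t=0.4348
    cross x-line → (0,1), t=1.4701 (wall)
  → r_3 = 1.4701
beam 4: φ=0°, α=240°
  d=(-0.5000,-0.8660)  start (2,1)  tX=0.8400 tY=0.5889  stride 1/|dx|=2.0000 1/|dy|=1.1547
    cross y-line → (2,0), t=0.5889 (wall)
  → r_4 = 0.5889
beam 5: φ=45°, α=285°
  d=(0.2588,-0.9659)  start (2,1)  tX=2.2409 tY=0.5280  stride 1/|dx|=3.8637 1/|dy|=1.0353
    cross y-line → (2,0), t=0.5280 (wall)
  → r_5 = 0.5280
beam 6: φ=90°, α=330°
  d=(0.8660,-0.5000)  start (2,1)  tX=0.6697 tY=1.0200  stride 1/|dx|=1.1547 1/|dy|=2.0000
    cross x-line → (3,1), t=0.6697
    cross y-line → (3,0), t=1.0200 (wall)
  → r_6 = 1.0200
beam 7: φ=135°, α=15°
  d=(0.9659,0.2588)  start (2,1)  tX=0.6005 tY=1.8932  stride 1/|dx|=1.0353 1/|dy|=3.8637
    cross x-line → (3,1), t=0.6005
    cross x-line → (4,1), t=1.6357 (wall)
  → r_7 = 1.6357

ranges = [5.4865, 1.6397, 1.4701, 0.5889, 0.5280, 1.0200, 1.6357]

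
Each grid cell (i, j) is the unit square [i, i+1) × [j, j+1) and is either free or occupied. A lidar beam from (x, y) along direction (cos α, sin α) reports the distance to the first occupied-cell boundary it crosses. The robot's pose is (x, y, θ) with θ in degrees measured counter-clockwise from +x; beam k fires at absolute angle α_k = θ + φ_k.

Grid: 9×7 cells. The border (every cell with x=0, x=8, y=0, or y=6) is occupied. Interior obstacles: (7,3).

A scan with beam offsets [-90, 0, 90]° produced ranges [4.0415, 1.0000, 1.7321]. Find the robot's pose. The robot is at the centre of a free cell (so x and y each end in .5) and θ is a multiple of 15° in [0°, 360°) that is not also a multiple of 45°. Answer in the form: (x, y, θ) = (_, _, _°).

(x, y, θ) = (6.5, 4.5, 330°)

The pose lattice has 34·16 = 544 candidates. Test each by forward raycasting.
  (5.5, 5.5, 330°): beam 1 = 5.1962 ≠ 4.0415 ✗
  (6.5, 5.5, 30°): beam 1 = 1.7321 ≠ 4.0415 ✗
  (1.5, 3.5, 300°): beam 1 = 0.5774 ≠ 4.0415 ✗
  …
  (6.5, 4.5, 330°): r_1=4.0415, r_2=1.0000, r_3=1.7321 — all match ✓
Unique over the lattice → pose = (6.5, 4.5, 330°).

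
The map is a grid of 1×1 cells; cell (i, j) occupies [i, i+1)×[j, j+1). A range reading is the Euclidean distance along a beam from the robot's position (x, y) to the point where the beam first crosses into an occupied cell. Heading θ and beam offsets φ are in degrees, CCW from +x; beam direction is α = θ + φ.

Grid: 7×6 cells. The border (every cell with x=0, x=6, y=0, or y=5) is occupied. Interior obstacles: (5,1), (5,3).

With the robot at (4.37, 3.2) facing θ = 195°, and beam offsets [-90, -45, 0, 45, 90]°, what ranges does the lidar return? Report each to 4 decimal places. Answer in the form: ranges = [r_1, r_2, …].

beam 1: φ=-90°, α=105°
  dir = (cos 105°, sin 105°) = (-0.2588, 0.9659); from cell (4,3)
  next x-line at t=1.4296, next y-line at t=0.8282; Δt_x=3.8637, Δt_y=1.0353
    y: enter (4,4) at t=0.8282
    x: enter (3,4) at t=1.4296
    y: enter (3,5) at t=1.8635 ← occupied
  → r_1 = 1.8635
beam 2: φ=-45°, α=150°
  dir = (cos 150°, sin 150°) = (-0.8660, 0.5000); from cell (4,3)
  next x-line at t=0.4272, next y-line at t=1.6000; Δt_x=1.1547, Δt_y=2.0000
    x: enter (3,3) at t=0.4272
    x: enter (2,3) at t=1.5819
    y: enter (2,4) at t=1.6000
    x: enter (1,4) at t=2.7366
    y: enter (1,5) at t=3.6000 ← occupied
  → r_2 = 3.6000
beam 3: φ=0°, α=195°
  dir = (cos 195°, sin 195°) = (-0.9659, -0.2588); from cell (4,3)
  next x-line at t=0.3831, next y-line at t=0.7727; Δt_x=1.0353, Δt_y=3.8637
    x: enter (3,3) at t=0.3831
    y: enter (3,2) at t=0.7727
    x: enter (2,2) at t=1.4183
    x: enter (1,2) at t=2.4536
    x: enter (0,2) at t=3.4889 ← occupied
  → r_3 = 3.4889
beam 4: φ=45°, α=240°
  dir = (cos 240°, sin 240°) = (-0.5000, -0.8660); from cell (4,3)
  next x-line at t=0.7400, next y-line at t=0.2309; Δt_x=2.0000, Δt_y=1.1547
    y: enter (4,2) at t=0.2309
    x: enter (3,2) at t=0.7400
    y: enter (3,1) at t=1.3856
    y: enter (3,0) at t=2.5403 ← occupied
  → r_4 = 2.5403
beam 5: φ=90°, α=285°
  dir = (cos 285°, sin 285°) = (0.2588, -0.9659); from cell (4,3)
  next x-line at t=2.4341, next y-line at t=0.2071; Δt_x=3.8637, Δt_y=1.0353
    y: enter (4,2) at t=0.2071
    y: enter (4,1) at t=1.2423
    y: enter (4,0) at t=2.2776 ← occupied
  → r_5 = 2.2776

ranges = [1.8635, 3.6000, 3.4889, 2.5403, 2.2776]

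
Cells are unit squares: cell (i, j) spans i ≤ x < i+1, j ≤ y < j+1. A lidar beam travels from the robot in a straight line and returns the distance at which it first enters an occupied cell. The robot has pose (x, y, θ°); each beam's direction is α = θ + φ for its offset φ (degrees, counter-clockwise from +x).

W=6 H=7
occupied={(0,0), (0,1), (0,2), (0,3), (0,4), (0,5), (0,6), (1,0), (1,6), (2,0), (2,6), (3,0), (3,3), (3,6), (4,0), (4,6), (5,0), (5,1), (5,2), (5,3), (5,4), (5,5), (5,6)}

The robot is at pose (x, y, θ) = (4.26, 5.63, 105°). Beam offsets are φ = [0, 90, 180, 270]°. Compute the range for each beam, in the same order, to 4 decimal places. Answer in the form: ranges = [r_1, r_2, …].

ranges = [0.3831, 3.3750, 2.8591, 0.7661]

beam 1: φ=0°, α=105°
  cosα=-0.2588 sinα=0.9659 | (4,5) | tMaxX 1.0046 tMaxY 0.3831 | tΔX 3.8637 tΔY 1.0353
    t=0.3831 [y] (4,6) — stop
  → r_1 = 0.3831
beam 2: φ=90°, α=195°
  cosα=-0.9659 sinα=-0.2588 | (4,5) | tMaxX 0.2692 tMaxY 2.4341 | tΔX 1.0353 tΔY 3.8637
    t=0.2692 [x] (3,5)
    t=1.3044 [x] (2,5)
    t=2.3397 [x] (1,5)
    t=2.4341 [y] (1,4)
    t=3.3750 [x] (0,4) — stop
  → r_2 = 3.3750
beam 3: φ=180°, α=285°
  cosα=0.2588 sinα=-0.9659 | (4,5) | tMaxX 2.8591 tMaxY 0.6522 | tΔX 3.8637 tΔY 1.0353
    t=0.6522 [y] (4,4)
    t=1.6875 [y] (4,3)
    t=2.7228 [y] (4,2)
    t=2.8591 [x] (5,2) — stop
  → r_3 = 2.8591
beam 4: φ=270°, α=15°
  cosα=0.9659 sinα=0.2588 | (4,5) | tMaxX 0.7661 tMaxY 1.4296 | tΔX 1.0353 tΔY 3.8637
    t=0.7661 [x] (5,5) — stop
  → r_4 = 0.7661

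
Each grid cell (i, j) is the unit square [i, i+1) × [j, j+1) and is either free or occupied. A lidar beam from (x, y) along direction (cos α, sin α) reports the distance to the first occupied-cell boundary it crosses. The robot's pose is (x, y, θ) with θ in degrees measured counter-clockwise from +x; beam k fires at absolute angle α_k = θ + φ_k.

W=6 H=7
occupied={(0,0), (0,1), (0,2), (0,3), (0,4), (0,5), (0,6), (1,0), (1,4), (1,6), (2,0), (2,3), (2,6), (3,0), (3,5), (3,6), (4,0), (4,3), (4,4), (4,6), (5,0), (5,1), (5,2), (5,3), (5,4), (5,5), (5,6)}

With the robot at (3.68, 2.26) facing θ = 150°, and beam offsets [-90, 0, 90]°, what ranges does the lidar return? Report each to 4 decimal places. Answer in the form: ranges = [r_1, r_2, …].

ranges = [0.8545, 1.4800, 1.4549]

beam 1: φ=-90°, α=60°
  dir = (cos 60°, sin 60°) = (0.5000, 0.8660); from cell (3,2)
  next x-line at t=0.6400, next y-line at t=0.8545; Δt_x=2.0000, Δt_y=1.1547
    x: enter (4,2) at t=0.6400
    y: enter (4,3) at t=0.8545 ← occupied
  → r_1 = 0.8545
beam 2: φ=0°, α=150°
  dir = (cos 150°, sin 150°) = (-0.8660, 0.5000); from cell (3,2)
  next x-line at t=0.7852, next y-line at t=1.4800; Δt_x=1.1547, Δt_y=2.0000
    x: enter (2,2) at t=0.7852
    y: enter (2,3) at t=1.4800 ← occupied
  → r_2 = 1.4800
beam 3: φ=90°, α=240°
  dir = (cos 240°, sin 240°) = (-0.5000, -0.8660); from cell (3,2)
  next x-line at t=1.3600, next y-line at t=0.3002; Δt_x=2.0000, Δt_y=1.1547
    y: enter (3,1) at t=0.3002
    x: enter (2,1) at t=1.3600
    y: enter (2,0) at t=1.4549 ← occupied
  → r_3 = 1.4549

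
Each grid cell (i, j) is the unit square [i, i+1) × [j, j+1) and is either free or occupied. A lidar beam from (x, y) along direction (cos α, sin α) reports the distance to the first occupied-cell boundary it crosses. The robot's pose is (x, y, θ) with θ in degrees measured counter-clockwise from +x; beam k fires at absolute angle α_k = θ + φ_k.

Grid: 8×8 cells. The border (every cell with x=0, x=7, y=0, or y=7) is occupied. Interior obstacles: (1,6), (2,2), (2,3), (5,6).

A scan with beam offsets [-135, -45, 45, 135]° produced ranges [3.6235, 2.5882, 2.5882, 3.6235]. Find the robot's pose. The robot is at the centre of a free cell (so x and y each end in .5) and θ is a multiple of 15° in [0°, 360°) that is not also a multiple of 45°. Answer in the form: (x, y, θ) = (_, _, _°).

(x, y, θ) = (3.5, 4.5, 150°)

The pose lattice has 32·16 = 512 candidates. Test each by forward raycasting.
  (2.5, 5.5, 75°): beam 1 = 5.1962 ≠ 3.6235 ✗
  (6.5, 4.5, 150°): beam 1 = 0.5176 ≠ 3.6235 ✗
  (4.5, 3.5, 210°): beam 1 = 2.5882 ≠ 3.6235 ✗
  …
  (3.5, 4.5, 150°): r_1=3.6235, r_2=2.5882, r_3=2.5882, r_4=3.6235 — all match ✓
Only this pose fits every beam.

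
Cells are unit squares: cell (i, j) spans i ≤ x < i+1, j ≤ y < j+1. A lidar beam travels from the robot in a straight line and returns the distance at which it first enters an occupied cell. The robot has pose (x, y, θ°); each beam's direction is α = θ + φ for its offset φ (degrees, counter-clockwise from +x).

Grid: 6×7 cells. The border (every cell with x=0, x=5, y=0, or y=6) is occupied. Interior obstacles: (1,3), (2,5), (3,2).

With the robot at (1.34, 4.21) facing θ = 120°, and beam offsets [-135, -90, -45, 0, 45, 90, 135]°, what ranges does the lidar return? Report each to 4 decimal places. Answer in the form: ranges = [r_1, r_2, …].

ranges = [3.7891, 1.5800, 1.8531, 0.6800, 0.3520, 0.3926, 0.2174]

beam 1: φ=-135°, α=345°
  direction (0.9659, -0.2588); cell (1,4); t to first gridline: x 0.6833, y 0.8114 (then +1.0353 / +3.8637)
    (2,4) via x @ 0.6833
    (2,3) via y @ 0.8114
    (3,3) via x @ 1.7186
    (4,3) via x @ 2.7538
    (5,3) via x @ 3.7891  # hit
  → r_1 = 3.7891
beam 2: φ=-90°, α=30°
  direction (0.8660, 0.5000); cell (1,4); t to first gridline: x 0.7621, y 1.5800 (then +1.1547 / +2.0000)
    (2,4) via x @ 0.7621
    (2,5) via y @ 1.5800  # hit
  → r_2 = 1.5800
beam 3: φ=-45°, α=75°
  direction (0.2588, 0.9659); cell (1,4); t to first gridline: x 2.5500, y 0.8179 (then +3.8637 / +1.0353)
    (1,5) via y @ 0.8179
    (1,6) via y @ 1.8531  # hit
  → r_3 = 1.8531
beam 4: φ=0°, α=120°
  direction (-0.5000, 0.8660); cell (1,4); t to first gridline: x 0.6800, y 0.9122 (then +2.0000 / +1.1547)
    (0,4) via x @ 0.6800  # hit
  → r_4 = 0.6800
beam 5: φ=45°, α=165°
  direction (-0.9659, 0.2588); cell (1,4); t to first gridline: x 0.3520, y 3.0523 (then +1.0353 / +3.8637)
    (0,4) via x @ 0.3520  # hit
  → r_5 = 0.3520
beam 6: φ=90°, α=210°
  direction (-0.8660, -0.5000); cell (1,4); t to first gridline: x 0.3926, y 0.4200 (then +1.1547 / +2.0000)
    (0,4) via x @ 0.3926  # hit
  → r_6 = 0.3926
beam 7: φ=135°, α=255°
  direction (-0.2588, -0.9659); cell (1,4); t to first gridline: x 1.3137, y 0.2174 (then +3.8637 / +1.0353)
    (1,3) via y @ 0.2174  # hit
  → r_7 = 0.2174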